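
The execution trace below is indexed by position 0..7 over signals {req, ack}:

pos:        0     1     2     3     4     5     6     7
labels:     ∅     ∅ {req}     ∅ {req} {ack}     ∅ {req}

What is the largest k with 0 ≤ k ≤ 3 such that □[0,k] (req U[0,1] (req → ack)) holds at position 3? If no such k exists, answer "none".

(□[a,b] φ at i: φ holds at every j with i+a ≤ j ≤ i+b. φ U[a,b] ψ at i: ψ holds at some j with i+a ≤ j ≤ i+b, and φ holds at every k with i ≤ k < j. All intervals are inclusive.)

3

(req U[0,1] (req → ack)) must hold from j=3 onward; find where it first fails.
  j=3: holds
  j=4: holds
  j=5: holds
  j=6: holds
Holds through j=6; largest k = 3.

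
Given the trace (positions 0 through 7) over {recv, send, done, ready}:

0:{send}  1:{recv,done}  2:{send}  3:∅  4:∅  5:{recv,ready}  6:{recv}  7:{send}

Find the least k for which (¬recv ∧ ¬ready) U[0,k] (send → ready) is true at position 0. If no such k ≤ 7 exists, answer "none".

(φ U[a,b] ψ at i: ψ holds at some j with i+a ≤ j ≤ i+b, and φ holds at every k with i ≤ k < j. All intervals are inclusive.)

Need earliest j ≥ 0 with (send → ready), and (¬recv ∧ ¬ready) at every k in [0,j-1].
  j=0: rhs fails.
  j=1: rhs holds; lhs holds on [0,0]. k = 1.

1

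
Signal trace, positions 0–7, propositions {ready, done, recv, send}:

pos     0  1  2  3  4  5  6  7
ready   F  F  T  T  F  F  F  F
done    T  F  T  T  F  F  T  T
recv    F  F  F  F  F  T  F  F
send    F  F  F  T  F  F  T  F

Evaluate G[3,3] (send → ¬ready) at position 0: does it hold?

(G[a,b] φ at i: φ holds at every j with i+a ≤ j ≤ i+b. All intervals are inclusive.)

Check (send → ¬ready) at every j in [3,3]:
  j=3: antecedent true; consequent false → ✗
Fails at j=3 → formula fails.

No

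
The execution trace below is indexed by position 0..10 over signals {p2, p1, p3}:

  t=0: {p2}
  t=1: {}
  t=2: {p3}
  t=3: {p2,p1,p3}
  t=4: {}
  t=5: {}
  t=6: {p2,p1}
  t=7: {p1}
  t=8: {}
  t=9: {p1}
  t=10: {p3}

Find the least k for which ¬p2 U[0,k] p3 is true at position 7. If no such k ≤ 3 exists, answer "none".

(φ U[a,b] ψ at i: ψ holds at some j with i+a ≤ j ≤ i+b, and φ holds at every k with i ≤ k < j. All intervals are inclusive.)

Need earliest j ≥ 7 with p3, and ¬p2 at every k in [7,j-1].
  j=7: rhs fails.
  j=8: rhs fails.
  j=9: rhs fails.
  j=10: rhs holds; lhs holds on [7,9]. k = 3.

3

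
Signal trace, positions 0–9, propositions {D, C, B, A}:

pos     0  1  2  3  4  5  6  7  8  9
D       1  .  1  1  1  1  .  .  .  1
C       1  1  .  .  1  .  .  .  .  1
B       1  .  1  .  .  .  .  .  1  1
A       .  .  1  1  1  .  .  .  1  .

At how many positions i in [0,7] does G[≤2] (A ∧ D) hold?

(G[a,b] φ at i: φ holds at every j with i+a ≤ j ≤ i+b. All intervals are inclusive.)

1

Evaluate at each i in [0,7]:
  i=0: ✗ (fails at j=0)
  i=1: ✗ (fails at j=1)
  i=2: ✓ (all of [2,4])
  i=3: ✗ (fails at j=5)
  i=4: ✗ (fails at j=5)
  i=5: ✗ (fails at j=5)
  i=6: ✗ (fails at j=6)
  i=7: ✗ (fails at j=7)
Positions where it holds: {2} → 1.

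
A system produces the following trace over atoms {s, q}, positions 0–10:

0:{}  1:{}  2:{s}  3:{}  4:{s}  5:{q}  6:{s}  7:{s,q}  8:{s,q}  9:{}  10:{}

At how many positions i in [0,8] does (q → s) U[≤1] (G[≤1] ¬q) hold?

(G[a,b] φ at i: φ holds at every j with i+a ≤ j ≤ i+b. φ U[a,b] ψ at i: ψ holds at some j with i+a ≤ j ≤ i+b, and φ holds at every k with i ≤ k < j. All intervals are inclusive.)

5

Evaluate at each i in [0,8]:
  i=0: ✓ (rhs at j=0)
  i=1: ✓ (rhs at j=1)
  i=2: ✓ (rhs at j=2)
  i=3: ✓ (rhs at j=3)
  i=4: ✗ (no rhs in [4,5])
  i=5: ✗ (no rhs in [5,6])
  i=6: ✗ (no rhs in [6,7])
  i=7: ✗ (no rhs in [7,8])
  i=8: ✓ (rhs at j=9; lhs holds on [8,8])
Positions where it holds: {0, 1, 2, 3, 8} → 5.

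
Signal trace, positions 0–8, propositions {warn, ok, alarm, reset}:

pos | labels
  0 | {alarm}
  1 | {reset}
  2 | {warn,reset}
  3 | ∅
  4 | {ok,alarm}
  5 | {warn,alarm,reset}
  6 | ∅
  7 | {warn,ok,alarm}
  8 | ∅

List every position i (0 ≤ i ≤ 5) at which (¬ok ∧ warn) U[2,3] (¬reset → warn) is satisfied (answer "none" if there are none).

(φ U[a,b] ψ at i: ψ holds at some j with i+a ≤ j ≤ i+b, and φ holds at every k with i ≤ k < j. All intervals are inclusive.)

none

Evaluate at each i in [0,5]:
  i=0: ✗ (lhs fails at k=0 before rhs at j=2)
  i=1: ✗ (no rhs in [3,4])
  i=2: ✗ (lhs fails at k=3 before rhs at j=5)
  i=3: ✗ (lhs fails at k=3 before rhs at j=5)
  i=4: ✗ (lhs fails at k=4 before rhs at j=7)
  i=5: ✗ (lhs fails at k=6 before rhs at j=7)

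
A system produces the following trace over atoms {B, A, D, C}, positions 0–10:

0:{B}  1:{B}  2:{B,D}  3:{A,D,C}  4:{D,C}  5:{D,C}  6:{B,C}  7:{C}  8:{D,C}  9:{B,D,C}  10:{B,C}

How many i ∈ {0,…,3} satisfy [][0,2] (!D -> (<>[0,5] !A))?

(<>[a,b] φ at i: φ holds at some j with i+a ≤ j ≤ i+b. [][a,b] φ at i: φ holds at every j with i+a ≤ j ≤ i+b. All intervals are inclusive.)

Evaluate at each i in [0,3]:
  i=0: ✓ (all of [0,2])
  i=1: ✓ (all of [1,3])
  i=2: ✓ (all of [2,4])
  i=3: ✓ (all of [3,5])
Positions where it holds: {0, 1, 2, 3} → 4.

4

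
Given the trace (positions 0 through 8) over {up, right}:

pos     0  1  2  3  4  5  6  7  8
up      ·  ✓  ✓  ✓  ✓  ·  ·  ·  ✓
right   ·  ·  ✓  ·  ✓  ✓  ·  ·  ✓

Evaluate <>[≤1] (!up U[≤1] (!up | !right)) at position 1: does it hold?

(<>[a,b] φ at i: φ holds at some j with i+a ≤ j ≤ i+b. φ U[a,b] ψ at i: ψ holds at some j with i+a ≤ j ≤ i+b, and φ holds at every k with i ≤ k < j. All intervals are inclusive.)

Holds

Check (!up U[≤1] (!up | !right)) at each j in [1,2]:
  j=1: holds
  j=2: fails
Found at j=1 → formula holds.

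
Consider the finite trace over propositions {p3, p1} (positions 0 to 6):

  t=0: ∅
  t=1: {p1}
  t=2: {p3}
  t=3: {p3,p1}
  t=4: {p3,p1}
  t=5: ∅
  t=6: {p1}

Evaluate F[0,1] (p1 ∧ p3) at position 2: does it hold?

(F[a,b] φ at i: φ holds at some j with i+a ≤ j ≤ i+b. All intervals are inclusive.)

Check (p1 ∧ p3) at each j in [2,3]:
  j=2: false
  j=3: true
Found at j=3 → formula holds.

True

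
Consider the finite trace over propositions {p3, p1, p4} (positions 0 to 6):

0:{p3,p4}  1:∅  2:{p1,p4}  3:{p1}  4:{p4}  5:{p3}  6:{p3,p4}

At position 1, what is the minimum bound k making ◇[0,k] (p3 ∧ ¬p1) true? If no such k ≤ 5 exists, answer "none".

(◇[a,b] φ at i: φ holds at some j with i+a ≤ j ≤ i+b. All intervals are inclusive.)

4

Scan j = 1,2,… for (p3 ∧ ¬p1):
  j=1: fails
  j=2: fails
  j=3: fails
  j=4: fails
  j=5: holds
First hit at j=5, so smallest k = 5-1 = 4.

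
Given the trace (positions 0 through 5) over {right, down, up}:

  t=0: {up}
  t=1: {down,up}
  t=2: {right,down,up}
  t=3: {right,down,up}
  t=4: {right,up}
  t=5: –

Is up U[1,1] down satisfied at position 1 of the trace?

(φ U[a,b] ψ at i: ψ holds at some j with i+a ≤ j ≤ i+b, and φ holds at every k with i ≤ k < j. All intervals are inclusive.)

Yes

Need some j in [2,2] with down, and up at every k in [1,j-1].
  j=2: down holds; up holds at every k in [1,1] → satisfied.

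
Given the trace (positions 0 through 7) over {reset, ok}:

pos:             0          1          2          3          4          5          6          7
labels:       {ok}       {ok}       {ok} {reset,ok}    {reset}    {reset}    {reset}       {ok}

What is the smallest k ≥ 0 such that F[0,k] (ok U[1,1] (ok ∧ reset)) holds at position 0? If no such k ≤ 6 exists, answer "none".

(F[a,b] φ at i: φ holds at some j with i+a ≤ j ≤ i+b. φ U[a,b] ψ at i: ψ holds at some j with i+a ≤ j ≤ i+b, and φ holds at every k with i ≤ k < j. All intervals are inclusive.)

2

Scan j = 0,1,… for (ok U[1,1] (ok ∧ reset)):
  j=0: fails
  j=1: fails
  j=2: holds
First hit at j=2, so smallest k = 2-0 = 2.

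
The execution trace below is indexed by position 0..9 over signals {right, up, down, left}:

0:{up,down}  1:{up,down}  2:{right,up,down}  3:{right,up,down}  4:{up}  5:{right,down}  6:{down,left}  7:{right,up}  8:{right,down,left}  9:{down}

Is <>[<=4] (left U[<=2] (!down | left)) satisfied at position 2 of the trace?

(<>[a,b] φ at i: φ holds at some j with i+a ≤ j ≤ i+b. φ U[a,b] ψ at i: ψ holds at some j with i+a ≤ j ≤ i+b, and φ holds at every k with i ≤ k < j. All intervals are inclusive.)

Check (left U[<=2] (!down | left)) at each j in [2,6]:
  j=2: fails
  j=3: fails
  j=4: holds
  j=5: fails
  j=6: holds
Found at j=4 → formula holds.

True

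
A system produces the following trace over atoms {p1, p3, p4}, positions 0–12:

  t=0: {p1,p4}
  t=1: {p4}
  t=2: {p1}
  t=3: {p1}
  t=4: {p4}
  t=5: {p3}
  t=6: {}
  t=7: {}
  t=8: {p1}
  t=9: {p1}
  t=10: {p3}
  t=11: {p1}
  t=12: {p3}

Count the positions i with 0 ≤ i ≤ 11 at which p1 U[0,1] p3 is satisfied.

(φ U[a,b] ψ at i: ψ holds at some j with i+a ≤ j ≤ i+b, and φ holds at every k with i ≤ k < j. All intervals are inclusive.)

Evaluate at each i in [0,11]:
  i=0: ✗ (no rhs in [0,1])
  i=1: ✗ (no rhs in [1,2])
  i=2: ✗ (no rhs in [2,3])
  i=3: ✗ (no rhs in [3,4])
  i=4: ✗ (lhs fails at k=4 before rhs at j=5)
  i=5: ✓ (rhs at j=5)
  i=6: ✗ (no rhs in [6,7])
  i=7: ✗ (no rhs in [7,8])
  i=8: ✗ (no rhs in [8,9])
  i=9: ✓ (rhs at j=10; lhs holds on [9,9])
  i=10: ✓ (rhs at j=10)
  i=11: ✓ (rhs at j=12; lhs holds on [11,11])
Positions where it holds: {5, 9, 10, 11} → 4.

4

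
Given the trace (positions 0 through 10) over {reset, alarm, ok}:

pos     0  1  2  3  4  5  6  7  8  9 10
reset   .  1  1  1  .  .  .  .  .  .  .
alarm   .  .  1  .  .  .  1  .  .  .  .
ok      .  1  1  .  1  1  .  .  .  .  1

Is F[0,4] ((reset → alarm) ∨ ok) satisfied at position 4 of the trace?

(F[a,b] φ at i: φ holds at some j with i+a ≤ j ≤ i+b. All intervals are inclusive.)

Holds

Check ((reset → alarm) ∨ ok) at each j in [4,8]:
  j=4: true
  j=5: true
  j=6: true
  j=7: true
  j=8: true
Found at j=4 → formula holds.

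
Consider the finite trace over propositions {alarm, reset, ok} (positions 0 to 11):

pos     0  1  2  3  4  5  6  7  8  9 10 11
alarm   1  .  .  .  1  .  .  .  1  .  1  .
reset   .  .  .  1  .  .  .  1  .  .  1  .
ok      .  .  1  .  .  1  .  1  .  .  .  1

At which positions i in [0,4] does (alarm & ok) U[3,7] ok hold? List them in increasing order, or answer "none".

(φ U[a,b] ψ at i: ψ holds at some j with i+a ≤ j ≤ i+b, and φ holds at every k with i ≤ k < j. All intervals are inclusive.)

Evaluate at each i in [0,4]:
  i=0: ✗ (lhs fails at k=0 before rhs at j=5)
  i=1: ✗ (lhs fails at k=1 before rhs at j=5)
  i=2: ✗ (lhs fails at k=2 before rhs at j=5)
  i=3: ✗ (lhs fails at k=3 before rhs at j=7)
  i=4: ✗ (lhs fails at k=4 before rhs at j=7)

none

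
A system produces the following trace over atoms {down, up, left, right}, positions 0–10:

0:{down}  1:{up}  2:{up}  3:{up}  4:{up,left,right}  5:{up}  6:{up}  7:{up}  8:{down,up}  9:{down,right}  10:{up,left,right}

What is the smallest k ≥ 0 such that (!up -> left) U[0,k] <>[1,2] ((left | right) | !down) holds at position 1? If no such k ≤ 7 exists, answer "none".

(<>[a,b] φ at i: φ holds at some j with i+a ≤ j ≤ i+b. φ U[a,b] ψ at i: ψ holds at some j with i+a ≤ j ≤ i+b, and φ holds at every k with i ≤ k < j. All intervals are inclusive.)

Need earliest j ≥ 1 with <>[1,2] ((left | right) | !down), and (!up -> left) at every k in [1,j-1].
  j=1: rhs holds (empty prefix). k = 0.

0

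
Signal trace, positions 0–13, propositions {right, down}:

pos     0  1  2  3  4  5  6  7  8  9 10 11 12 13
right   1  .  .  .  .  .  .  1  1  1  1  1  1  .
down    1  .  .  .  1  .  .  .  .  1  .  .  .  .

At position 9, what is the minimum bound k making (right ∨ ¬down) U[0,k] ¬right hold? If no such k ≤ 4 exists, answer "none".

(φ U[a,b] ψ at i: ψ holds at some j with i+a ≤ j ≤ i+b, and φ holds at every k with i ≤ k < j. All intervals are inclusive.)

4

Need earliest j ≥ 9 with ¬right, and (right ∨ ¬down) at every k in [9,j-1].
  j=9: rhs fails.
  j=10: rhs fails.
  j=11: rhs fails.
  j=12: rhs fails.
  j=13: rhs holds; lhs holds on [9,12]. k = 4.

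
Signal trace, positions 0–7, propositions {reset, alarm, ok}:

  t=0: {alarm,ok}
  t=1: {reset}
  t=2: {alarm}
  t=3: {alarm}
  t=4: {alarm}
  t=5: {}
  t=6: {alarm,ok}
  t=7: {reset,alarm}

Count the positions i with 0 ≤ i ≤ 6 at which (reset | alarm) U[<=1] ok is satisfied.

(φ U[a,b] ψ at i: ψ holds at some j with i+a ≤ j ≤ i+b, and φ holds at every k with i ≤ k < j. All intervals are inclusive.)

2

Evaluate at each i in [0,6]:
  i=0: ✓ (rhs at j=0)
  i=1: ✗ (no rhs in [1,2])
  i=2: ✗ (no rhs in [2,3])
  i=3: ✗ (no rhs in [3,4])
  i=4: ✗ (no rhs in [4,5])
  i=5: ✗ (lhs fails at k=5 before rhs at j=6)
  i=6: ✓ (rhs at j=6)
Positions where it holds: {0, 6} → 2.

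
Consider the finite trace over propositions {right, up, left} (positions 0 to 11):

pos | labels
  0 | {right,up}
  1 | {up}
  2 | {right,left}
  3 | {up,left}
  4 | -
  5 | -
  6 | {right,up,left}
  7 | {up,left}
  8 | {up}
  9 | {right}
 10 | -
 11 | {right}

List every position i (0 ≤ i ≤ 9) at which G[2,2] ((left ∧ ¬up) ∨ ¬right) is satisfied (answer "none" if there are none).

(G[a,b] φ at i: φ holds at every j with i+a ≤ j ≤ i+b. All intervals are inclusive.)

Evaluate at each i in [0,9]:
  i=0: ✓ (all of [2,2])
  i=1: ✓ (all of [3,3])
  i=2: ✓ (all of [4,4])
  i=3: ✓ (all of [5,5])
  i=4: ✗ (fails at j=6)
  i=5: ✓ (all of [7,7])
  i=6: ✓ (all of [8,8])
  i=7: ✗ (fails at j=9)
  i=8: ✓ (all of [10,10])
  i=9: ✗ (fails at j=11)

0, 1, 2, 3, 5, 6, 8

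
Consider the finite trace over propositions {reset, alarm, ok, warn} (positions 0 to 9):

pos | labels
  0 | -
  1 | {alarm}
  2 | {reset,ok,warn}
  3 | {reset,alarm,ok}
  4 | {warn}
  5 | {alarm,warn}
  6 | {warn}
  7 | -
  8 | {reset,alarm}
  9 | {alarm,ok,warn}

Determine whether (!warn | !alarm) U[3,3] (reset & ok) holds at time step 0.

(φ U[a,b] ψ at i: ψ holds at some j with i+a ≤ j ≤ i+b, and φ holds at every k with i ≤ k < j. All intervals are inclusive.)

Holds

Need some j in [3,3] with (reset & ok), and (!warn | !alarm) at every k in [0,j-1].
  j=3: (reset & ok) holds; (!warn | !alarm) holds at every k in [0,2] → satisfied.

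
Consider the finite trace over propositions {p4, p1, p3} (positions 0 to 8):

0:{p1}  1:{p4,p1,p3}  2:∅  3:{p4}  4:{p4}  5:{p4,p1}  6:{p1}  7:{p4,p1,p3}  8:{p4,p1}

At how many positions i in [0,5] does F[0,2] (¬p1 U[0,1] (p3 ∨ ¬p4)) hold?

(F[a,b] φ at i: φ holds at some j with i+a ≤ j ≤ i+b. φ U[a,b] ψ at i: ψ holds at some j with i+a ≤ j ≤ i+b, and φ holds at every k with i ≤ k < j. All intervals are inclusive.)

5

Evaluate at each i in [0,5]:
  i=0: ✓ (witness j=0)
  i=1: ✓ (witness j=1)
  i=2: ✓ (witness j=2)
  i=3: ✗ (none in [3,5])
  i=4: ✓ (witness j=6)
  i=5: ✓ (witness j=6)
Positions where it holds: {0, 1, 2, 4, 5} → 5.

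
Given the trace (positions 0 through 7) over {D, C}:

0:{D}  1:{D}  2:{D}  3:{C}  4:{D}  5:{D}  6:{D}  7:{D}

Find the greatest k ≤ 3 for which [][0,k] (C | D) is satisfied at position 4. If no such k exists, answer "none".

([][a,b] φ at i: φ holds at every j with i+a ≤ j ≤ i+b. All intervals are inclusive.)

(C | D) must hold from j=4 onward; find where it first fails.
  j=4: holds
  j=5: holds
  j=6: holds
  j=7: holds
Holds through j=7; largest k = 3.

3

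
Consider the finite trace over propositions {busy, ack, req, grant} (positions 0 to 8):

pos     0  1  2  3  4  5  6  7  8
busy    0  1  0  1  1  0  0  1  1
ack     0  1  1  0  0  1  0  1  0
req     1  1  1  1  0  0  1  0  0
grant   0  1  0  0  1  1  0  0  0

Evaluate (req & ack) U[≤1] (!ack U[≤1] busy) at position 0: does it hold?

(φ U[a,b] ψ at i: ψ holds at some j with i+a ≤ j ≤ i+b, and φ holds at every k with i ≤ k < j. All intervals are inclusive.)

Need some j in [0,1] with (!ack U[≤1] busy), and (req & ack) at every k in [0,j-1].
  j=0: (!ack U[≤1] busy) holds; no prefix to check → satisfied.

Yes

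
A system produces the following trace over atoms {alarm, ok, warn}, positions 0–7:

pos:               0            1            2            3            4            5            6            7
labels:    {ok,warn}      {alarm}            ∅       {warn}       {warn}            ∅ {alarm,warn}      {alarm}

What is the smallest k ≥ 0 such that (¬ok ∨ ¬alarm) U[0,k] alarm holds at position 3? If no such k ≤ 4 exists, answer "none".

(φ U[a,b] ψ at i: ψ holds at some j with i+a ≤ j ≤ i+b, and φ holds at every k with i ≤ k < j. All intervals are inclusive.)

Need earliest j ≥ 3 with alarm, and (¬ok ∨ ¬alarm) at every k in [3,j-1].
  j=3: rhs fails.
  j=4: rhs fails.
  j=5: rhs fails.
  j=6: rhs holds; lhs holds on [3,5]. k = 3.

3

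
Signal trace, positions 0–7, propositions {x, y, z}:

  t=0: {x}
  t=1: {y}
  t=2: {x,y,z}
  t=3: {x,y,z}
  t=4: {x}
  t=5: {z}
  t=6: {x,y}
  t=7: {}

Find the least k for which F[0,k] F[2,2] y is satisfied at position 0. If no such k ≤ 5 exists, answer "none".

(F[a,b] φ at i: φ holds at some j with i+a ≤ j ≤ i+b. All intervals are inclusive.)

0

Scan j = 0,1,… for F[2,2] y:
  j=0: holds
First hit at j=0, so smallest k = 0-0 = 0.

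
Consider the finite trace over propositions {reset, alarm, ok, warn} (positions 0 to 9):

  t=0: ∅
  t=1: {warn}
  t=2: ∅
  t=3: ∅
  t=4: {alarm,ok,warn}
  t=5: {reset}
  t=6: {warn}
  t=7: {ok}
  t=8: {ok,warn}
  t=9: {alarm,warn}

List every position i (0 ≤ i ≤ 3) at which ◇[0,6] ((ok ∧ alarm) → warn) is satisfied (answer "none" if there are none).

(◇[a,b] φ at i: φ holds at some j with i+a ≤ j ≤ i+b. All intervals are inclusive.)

0, 1, 2, 3

Evaluate at each i in [0,3]:
  i=0: ✓ (witness j=0)
  i=1: ✓ (witness j=1)
  i=2: ✓ (witness j=2)
  i=3: ✓ (witness j=3)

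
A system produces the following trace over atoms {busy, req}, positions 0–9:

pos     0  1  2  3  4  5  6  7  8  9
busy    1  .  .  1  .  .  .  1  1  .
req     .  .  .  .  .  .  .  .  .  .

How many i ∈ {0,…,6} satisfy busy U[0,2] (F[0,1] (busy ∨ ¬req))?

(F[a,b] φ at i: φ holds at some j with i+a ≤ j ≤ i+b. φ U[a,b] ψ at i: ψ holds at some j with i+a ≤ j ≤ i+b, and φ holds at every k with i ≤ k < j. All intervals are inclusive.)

Evaluate at each i in [0,6]:
  i=0: ✓ (rhs at j=0)
  i=1: ✓ (rhs at j=1)
  i=2: ✓ (rhs at j=2)
  i=3: ✓ (rhs at j=3)
  i=4: ✓ (rhs at j=4)
  i=5: ✓ (rhs at j=5)
  i=6: ✓ (rhs at j=6)
Positions where it holds: {0, 1, 2, 3, 4, 5, 6} → 7.

7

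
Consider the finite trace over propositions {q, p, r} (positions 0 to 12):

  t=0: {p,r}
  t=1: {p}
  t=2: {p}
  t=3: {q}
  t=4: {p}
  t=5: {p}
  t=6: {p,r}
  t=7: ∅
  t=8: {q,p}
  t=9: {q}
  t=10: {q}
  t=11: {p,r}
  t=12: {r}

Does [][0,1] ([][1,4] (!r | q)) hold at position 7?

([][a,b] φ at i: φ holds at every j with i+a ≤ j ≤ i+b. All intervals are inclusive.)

No

Check [][1,4] (!r | q) at every j in [7,8]:
  j=7: fails at 11
  j=8: fails at 11
Fails at j=7 → formula fails.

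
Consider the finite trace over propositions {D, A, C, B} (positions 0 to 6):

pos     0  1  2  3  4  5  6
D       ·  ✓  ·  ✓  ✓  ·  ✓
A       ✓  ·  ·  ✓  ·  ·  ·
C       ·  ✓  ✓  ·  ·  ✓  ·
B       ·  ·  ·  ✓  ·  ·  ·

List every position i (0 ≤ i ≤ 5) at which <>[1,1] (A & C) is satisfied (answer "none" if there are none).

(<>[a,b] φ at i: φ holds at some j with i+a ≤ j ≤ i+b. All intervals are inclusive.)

Evaluate at each i in [0,5]:
  i=0: ✗ (none in [1,1])
  i=1: ✗ (none in [2,2])
  i=2: ✗ (none in [3,3])
  i=3: ✗ (none in [4,4])
  i=4: ✗ (none in [5,5])
  i=5: ✗ (none in [6,6])

none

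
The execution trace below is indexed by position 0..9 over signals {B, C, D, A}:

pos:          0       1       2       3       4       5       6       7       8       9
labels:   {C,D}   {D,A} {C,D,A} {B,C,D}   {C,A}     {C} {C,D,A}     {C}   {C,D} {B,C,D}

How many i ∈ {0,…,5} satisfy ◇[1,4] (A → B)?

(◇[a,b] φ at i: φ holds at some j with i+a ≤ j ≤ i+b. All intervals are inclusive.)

6

Evaluate at each i in [0,5]:
  i=0: ✓ (witness j=3)
  i=1: ✓ (witness j=3)
  i=2: ✓ (witness j=3)
  i=3: ✓ (witness j=5)
  i=4: ✓ (witness j=5)
  i=5: ✓ (witness j=7)
Positions where it holds: {0, 1, 2, 3, 4, 5} → 6.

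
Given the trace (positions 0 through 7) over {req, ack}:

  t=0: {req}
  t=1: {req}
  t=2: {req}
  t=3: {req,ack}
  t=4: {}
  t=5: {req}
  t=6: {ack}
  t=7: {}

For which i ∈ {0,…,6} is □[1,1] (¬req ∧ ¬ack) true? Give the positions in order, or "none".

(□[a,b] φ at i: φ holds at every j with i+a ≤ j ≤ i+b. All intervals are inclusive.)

3, 6

Evaluate at each i in [0,6]:
  i=0: ✗ (fails at j=1)
  i=1: ✗ (fails at j=2)
  i=2: ✗ (fails at j=3)
  i=3: ✓ (all of [4,4])
  i=4: ✗ (fails at j=5)
  i=5: ✗ (fails at j=6)
  i=6: ✓ (all of [7,7])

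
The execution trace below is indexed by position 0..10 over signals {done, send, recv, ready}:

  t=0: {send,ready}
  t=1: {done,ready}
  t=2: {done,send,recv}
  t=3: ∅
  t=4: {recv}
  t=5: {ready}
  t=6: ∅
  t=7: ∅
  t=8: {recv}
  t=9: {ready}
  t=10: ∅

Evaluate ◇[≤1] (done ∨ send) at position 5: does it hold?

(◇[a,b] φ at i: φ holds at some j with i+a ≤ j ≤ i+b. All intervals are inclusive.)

Does not hold

Check (done ∨ send) at each j in [5,6]:
  j=5: false
  j=6: false
No position in the window satisfies it → formula fails.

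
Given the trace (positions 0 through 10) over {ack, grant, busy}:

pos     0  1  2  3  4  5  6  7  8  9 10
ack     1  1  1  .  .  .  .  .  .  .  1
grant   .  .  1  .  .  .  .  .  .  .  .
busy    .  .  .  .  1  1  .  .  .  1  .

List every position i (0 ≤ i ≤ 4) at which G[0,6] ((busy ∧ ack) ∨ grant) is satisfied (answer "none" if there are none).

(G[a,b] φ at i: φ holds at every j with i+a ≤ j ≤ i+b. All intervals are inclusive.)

Evaluate at each i in [0,4]:
  i=0: ✗ (fails at j=0)
  i=1: ✗ (fails at j=1)
  i=2: ✗ (fails at j=3)
  i=3: ✗ (fails at j=3)
  i=4: ✗ (fails at j=4)

none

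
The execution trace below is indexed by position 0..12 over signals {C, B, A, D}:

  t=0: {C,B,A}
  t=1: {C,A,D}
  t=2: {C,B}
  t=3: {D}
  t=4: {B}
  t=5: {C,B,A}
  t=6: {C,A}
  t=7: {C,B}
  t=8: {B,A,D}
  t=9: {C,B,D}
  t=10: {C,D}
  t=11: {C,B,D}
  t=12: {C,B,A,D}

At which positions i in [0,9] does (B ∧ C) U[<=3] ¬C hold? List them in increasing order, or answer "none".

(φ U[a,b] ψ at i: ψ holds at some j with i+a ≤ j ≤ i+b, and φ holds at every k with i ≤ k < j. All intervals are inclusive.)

2, 3, 4, 7, 8

Evaluate at each i in [0,9]:
  i=0: ✗ (lhs fails at k=1 before rhs at j=3)
  i=1: ✗ (lhs fails at k=1 before rhs at j=3)
  i=2: ✓ (rhs at j=3; lhs holds on [2,2])
  i=3: ✓ (rhs at j=3)
  i=4: ✓ (rhs at j=4)
  i=5: ✗ (lhs fails at k=6 before rhs at j=8)
  i=6: ✗ (lhs fails at k=6 before rhs at j=8)
  i=7: ✓ (rhs at j=8; lhs holds on [7,7])
  i=8: ✓ (rhs at j=8)
  i=9: ✗ (no rhs in [9,12])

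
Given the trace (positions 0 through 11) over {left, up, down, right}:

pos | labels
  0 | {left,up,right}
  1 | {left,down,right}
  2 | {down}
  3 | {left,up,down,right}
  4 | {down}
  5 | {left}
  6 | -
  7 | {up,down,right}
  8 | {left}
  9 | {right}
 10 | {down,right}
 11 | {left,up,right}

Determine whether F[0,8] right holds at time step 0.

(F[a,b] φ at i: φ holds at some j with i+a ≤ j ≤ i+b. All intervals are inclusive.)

Yes

Check right at each j in [0,8]:
  j=0: true
  j=1: true
  j=2: false
  j=3: true
  j=4: false
  j=5: false
  j=6: false
  j=7: true
  j=8: false
Found at j=0 → formula holds.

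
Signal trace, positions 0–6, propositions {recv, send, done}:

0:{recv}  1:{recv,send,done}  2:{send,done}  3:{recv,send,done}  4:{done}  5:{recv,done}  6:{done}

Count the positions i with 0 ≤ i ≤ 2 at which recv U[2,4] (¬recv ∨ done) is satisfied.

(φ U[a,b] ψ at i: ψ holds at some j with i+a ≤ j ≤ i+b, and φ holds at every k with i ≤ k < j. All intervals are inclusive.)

1

Evaluate at each i in [0,2]:
  i=0: ✓ (rhs at j=2; lhs holds on [0,1])
  i=1: ✗ (lhs fails at k=2 before rhs at j=3)
  i=2: ✗ (lhs fails at k=2 before rhs at j=4)
Positions where it holds: {0} → 1.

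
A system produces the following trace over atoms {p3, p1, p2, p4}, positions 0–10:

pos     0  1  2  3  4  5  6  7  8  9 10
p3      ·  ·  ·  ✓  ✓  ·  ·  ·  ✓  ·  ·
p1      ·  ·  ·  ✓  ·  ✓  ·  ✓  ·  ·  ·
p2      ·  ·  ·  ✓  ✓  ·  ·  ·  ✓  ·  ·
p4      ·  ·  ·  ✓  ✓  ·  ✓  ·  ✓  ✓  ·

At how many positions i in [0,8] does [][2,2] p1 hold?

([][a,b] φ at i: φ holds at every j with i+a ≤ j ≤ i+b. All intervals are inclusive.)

Evaluate at each i in [0,8]:
  i=0: ✗ (fails at j=2)
  i=1: ✓ (all of [3,3])
  i=2: ✗ (fails at j=4)
  i=3: ✓ (all of [5,5])
  i=4: ✗ (fails at j=6)
  i=5: ✓ (all of [7,7])
  i=6: ✗ (fails at j=8)
  i=7: ✗ (fails at j=9)
  i=8: ✗ (fails at j=10)
Positions where it holds: {1, 3, 5} → 3.

3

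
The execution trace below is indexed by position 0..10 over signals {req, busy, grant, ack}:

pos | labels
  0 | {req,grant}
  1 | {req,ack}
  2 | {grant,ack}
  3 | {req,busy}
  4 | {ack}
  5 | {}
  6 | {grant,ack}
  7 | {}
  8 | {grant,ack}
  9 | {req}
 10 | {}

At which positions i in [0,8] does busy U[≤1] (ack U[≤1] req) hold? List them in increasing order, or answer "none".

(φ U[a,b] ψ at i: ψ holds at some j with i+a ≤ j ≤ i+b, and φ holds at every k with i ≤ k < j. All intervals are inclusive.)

Evaluate at each i in [0,8]:
  i=0: ✓ (rhs at j=0)
  i=1: ✓ (rhs at j=1)
  i=2: ✓ (rhs at j=2)
  i=3: ✓ (rhs at j=3)
  i=4: ✗ (no rhs in [4,5])
  i=5: ✗ (no rhs in [5,6])
  i=6: ✗ (no rhs in [6,7])
  i=7: ✗ (lhs fails at k=7 before rhs at j=8)
  i=8: ✓ (rhs at j=8)

0, 1, 2, 3, 8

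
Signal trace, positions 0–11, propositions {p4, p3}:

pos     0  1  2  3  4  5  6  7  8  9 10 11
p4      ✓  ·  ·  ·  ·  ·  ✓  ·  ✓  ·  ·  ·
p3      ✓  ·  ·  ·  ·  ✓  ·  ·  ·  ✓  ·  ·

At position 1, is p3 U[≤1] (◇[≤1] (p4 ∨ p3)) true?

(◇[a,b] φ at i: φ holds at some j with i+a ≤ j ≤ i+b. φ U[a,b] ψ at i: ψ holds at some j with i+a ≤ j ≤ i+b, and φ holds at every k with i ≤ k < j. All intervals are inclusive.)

Does not hold

Need some j in [1,2] with ◇[≤1] (p4 ∨ p3), and p3 at every k in [1,j-1].
  j=1: ◇[≤1] (p4 ∨ p3) — fails (none in [1,2]).
  j=2: ◇[≤1] (p4 ∨ p3) — fails (none in [2,3]).
No j in the window works → until fails.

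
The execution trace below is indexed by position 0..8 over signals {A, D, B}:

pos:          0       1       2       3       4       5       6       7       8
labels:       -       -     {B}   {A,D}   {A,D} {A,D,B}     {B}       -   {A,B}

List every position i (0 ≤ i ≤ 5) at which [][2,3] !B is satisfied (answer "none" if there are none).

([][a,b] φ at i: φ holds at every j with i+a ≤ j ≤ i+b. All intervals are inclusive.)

Evaluate at each i in [0,5]:
  i=0: ✗ (fails at j=2)
  i=1: ✓ (all of [3,4])
  i=2: ✗ (fails at j=5)
  i=3: ✗ (fails at j=5)
  i=4: ✗ (fails at j=6)
  i=5: ✗ (fails at j=8)

1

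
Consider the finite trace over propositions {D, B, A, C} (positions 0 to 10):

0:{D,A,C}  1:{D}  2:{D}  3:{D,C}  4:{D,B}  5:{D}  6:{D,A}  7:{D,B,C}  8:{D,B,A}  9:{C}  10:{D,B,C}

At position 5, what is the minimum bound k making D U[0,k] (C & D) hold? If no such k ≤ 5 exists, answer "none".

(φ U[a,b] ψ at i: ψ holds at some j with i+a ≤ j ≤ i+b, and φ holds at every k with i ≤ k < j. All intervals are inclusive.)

2

Need earliest j ≥ 5 with (C & D), and D at every k in [5,j-1].
  j=5: rhs fails.
  j=6: rhs fails.
  j=7: rhs holds; lhs holds on [5,6]. k = 2.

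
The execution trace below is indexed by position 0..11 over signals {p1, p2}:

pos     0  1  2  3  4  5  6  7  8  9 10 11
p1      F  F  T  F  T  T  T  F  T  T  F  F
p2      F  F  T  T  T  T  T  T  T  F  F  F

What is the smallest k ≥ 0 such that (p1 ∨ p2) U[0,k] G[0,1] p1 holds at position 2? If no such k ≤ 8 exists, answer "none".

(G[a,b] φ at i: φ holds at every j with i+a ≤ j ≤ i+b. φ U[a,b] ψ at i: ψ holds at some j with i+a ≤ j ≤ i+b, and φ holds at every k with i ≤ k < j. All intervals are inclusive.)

Need earliest j ≥ 2 with G[0,1] p1, and (p1 ∨ p2) at every k in [2,j-1].
  j=2: rhs fails.
  j=3: rhs fails.
  j=4: rhs holds; lhs holds on [2,3]. k = 2.

2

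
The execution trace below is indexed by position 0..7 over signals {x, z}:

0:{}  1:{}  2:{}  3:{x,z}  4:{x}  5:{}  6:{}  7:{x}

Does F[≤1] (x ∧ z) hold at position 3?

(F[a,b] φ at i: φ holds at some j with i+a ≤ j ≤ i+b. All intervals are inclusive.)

Check (x ∧ z) at each j in [3,4]:
  j=3: true
  j=4: false
Found at j=3 → formula holds.

Holds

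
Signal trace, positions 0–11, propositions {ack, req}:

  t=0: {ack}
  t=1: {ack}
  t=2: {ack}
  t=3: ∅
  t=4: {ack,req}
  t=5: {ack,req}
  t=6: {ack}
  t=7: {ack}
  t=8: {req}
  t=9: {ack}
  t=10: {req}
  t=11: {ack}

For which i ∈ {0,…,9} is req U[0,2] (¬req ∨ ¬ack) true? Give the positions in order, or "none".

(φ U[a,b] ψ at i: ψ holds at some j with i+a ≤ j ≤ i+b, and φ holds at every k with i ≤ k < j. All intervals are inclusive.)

0, 1, 2, 3, 4, 5, 6, 7, 8, 9

Evaluate at each i in [0,9]:
  i=0: ✓ (rhs at j=0)
  i=1: ✓ (rhs at j=1)
  i=2: ✓ (rhs at j=2)
  i=3: ✓ (rhs at j=3)
  i=4: ✓ (rhs at j=6; lhs holds on [4,5])
  i=5: ✓ (rhs at j=6; lhs holds on [5,5])
  i=6: ✓ (rhs at j=6)
  i=7: ✓ (rhs at j=7)
  i=8: ✓ (rhs at j=8)
  i=9: ✓ (rhs at j=9)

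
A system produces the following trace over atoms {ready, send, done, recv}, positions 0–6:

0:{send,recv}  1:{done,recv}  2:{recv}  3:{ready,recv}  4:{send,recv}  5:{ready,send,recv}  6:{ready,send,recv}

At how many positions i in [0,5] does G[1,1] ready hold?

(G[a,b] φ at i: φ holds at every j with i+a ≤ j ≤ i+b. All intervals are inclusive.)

Evaluate at each i in [0,5]:
  i=0: ✗ (fails at j=1)
  i=1: ✗ (fails at j=2)
  i=2: ✓ (all of [3,3])
  i=3: ✗ (fails at j=4)
  i=4: ✓ (all of [5,5])
  i=5: ✓ (all of [6,6])
Positions where it holds: {2, 4, 5} → 3.

3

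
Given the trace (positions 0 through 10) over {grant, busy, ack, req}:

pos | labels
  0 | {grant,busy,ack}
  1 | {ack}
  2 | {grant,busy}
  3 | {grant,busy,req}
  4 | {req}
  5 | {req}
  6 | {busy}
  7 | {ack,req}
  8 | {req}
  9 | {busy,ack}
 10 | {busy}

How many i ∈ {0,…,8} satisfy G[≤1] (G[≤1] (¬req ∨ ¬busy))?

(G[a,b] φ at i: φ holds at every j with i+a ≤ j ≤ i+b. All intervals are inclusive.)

6

Evaluate at each i in [0,8]:
  i=0: ✓ (all of [0,1])
  i=1: ✗ (fails at j=2)
  i=2: ✗ (fails at j=2)
  i=3: ✗ (fails at j=3)
  i=4: ✓ (all of [4,5])
  i=5: ✓ (all of [5,6])
  i=6: ✓ (all of [6,7])
  i=7: ✓ (all of [7,8])
  i=8: ✓ (all of [8,9])
Positions where it holds: {0, 4, 5, 6, 7, 8} → 6.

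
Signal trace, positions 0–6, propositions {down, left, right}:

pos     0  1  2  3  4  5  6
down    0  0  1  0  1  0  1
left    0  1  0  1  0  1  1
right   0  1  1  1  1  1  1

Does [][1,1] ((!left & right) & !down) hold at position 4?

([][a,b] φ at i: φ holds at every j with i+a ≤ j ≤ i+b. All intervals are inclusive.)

Check ((!left & right) & !down) at every j in [5,5]:
  j=5: false
Fails at j=5 → formula fails.

Does not hold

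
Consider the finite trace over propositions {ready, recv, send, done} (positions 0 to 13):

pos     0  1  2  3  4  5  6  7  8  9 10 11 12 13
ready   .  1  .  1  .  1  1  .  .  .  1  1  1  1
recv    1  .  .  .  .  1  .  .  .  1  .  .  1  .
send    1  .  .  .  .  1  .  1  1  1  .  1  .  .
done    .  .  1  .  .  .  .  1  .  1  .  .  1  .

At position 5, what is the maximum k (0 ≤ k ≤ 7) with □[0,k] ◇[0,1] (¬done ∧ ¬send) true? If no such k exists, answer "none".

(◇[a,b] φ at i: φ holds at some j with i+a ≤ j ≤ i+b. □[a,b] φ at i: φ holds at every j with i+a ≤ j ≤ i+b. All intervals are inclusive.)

1

◇[0,1] (¬done ∧ ¬send) must hold from j=5 onward; find where it first fails.
  j=5: holds
  j=6: holds
  j=7: fails
Holds on [5,6], so largest k = 1.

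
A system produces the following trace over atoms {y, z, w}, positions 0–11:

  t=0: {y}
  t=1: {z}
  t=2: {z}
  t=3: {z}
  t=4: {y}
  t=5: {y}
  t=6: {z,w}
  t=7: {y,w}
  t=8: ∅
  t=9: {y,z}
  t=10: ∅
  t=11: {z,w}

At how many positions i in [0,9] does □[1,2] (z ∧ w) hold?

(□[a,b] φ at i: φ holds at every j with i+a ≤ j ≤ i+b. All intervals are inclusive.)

Evaluate at each i in [0,9]:
  i=0: ✗ (fails at j=1)
  i=1: ✗ (fails at j=2)
  i=2: ✗ (fails at j=3)
  i=3: ✗ (fails at j=4)
  i=4: ✗ (fails at j=5)
  i=5: ✗ (fails at j=7)
  i=6: ✗ (fails at j=7)
  i=7: ✗ (fails at j=8)
  i=8: ✗ (fails at j=9)
  i=9: ✗ (fails at j=10)
Positions where it holds: {} → 0.

0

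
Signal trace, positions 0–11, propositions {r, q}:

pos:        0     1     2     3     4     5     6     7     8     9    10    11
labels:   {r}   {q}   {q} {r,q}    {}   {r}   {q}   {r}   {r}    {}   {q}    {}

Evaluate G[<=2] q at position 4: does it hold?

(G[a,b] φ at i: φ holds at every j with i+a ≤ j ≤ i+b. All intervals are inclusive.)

Does not hold

Check q at every j in [4,6]:
  j=4: false
  j=5: false
  j=6: true
Fails at j=4 → formula fails.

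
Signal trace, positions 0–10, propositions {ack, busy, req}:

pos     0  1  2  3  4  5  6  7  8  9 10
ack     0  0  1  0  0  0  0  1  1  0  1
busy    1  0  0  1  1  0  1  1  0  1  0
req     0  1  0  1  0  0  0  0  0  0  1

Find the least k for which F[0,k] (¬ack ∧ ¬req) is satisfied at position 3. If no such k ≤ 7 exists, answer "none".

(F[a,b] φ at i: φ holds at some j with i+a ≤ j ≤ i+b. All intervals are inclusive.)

Scan j = 3,4,… for (¬ack ∧ ¬req):
  j=3: fails
  j=4: holds
First hit at j=4, so smallest k = 4-3 = 1.

1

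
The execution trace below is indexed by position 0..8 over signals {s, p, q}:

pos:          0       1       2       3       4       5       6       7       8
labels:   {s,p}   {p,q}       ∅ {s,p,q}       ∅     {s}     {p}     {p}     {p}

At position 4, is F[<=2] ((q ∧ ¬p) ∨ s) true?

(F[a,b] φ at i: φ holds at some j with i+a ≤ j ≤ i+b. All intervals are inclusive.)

True

Check ((q ∧ ¬p) ∨ s) at each j in [4,6]:
  j=4: false
  j=5: true
  j=6: false
Found at j=5 → formula holds.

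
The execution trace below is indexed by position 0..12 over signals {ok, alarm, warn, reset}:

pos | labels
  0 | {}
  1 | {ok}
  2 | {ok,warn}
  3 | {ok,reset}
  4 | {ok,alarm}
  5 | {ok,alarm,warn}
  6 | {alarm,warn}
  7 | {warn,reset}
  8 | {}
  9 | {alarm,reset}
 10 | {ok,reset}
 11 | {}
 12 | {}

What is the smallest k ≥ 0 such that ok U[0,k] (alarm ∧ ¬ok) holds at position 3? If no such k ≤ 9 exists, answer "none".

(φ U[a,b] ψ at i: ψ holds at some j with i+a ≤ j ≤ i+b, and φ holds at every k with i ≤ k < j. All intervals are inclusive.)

3

Need earliest j ≥ 3 with (alarm ∧ ¬ok), and ok at every k in [3,j-1].
  j=3: rhs fails.
  j=4: rhs fails.
  j=5: rhs fails.
  j=6: rhs holds; lhs holds on [3,5]. k = 3.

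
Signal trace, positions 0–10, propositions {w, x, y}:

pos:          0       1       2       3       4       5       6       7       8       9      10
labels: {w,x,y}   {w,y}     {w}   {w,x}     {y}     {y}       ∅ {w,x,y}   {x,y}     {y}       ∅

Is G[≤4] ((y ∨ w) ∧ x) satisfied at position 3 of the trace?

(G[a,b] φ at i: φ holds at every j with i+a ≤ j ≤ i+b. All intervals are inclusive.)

No

Check ((y ∨ w) ∧ x) at every j in [3,7]:
  j=3: true
  j=4: false
  j=5: false
  j=6: false
  j=7: true
Fails at j=4 → formula fails.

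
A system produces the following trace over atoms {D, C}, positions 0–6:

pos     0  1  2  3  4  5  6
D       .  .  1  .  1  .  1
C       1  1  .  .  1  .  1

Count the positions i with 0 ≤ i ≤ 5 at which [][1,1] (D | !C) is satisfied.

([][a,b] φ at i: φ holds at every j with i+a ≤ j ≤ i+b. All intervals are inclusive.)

5

Evaluate at each i in [0,5]:
  i=0: ✗ (fails at j=1)
  i=1: ✓ (all of [2,2])
  i=2: ✓ (all of [3,3])
  i=3: ✓ (all of [4,4])
  i=4: ✓ (all of [5,5])
  i=5: ✓ (all of [6,6])
Positions where it holds: {1, 2, 3, 4, 5} → 5.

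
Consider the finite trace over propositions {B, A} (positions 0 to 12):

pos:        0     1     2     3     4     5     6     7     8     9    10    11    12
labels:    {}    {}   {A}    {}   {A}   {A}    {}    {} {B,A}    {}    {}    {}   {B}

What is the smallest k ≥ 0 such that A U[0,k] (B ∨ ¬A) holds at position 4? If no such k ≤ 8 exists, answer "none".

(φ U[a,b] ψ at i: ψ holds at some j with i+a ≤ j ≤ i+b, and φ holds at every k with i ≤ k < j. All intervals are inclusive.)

Need earliest j ≥ 4 with (B ∨ ¬A), and A at every k in [4,j-1].
  j=4: rhs fails.
  j=5: rhs fails.
  j=6: rhs holds; lhs holds on [4,5]. k = 2.

2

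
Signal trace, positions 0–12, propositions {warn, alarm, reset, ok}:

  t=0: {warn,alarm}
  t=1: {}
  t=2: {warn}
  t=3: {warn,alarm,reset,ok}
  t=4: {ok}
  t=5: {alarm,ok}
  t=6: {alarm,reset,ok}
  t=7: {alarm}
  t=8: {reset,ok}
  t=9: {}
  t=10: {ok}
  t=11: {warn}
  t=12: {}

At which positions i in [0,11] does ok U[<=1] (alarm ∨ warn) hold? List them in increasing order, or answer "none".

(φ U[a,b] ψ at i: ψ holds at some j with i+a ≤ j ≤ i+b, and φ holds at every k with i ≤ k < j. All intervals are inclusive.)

Evaluate at each i in [0,11]:
  i=0: ✓ (rhs at j=0)
  i=1: ✗ (lhs fails at k=1 before rhs at j=2)
  i=2: ✓ (rhs at j=2)
  i=3: ✓ (rhs at j=3)
  i=4: ✓ (rhs at j=5; lhs holds on [4,4])
  i=5: ✓ (rhs at j=5)
  i=6: ✓ (rhs at j=6)
  i=7: ✓ (rhs at j=7)
  i=8: ✗ (no rhs in [8,9])
  i=9: ✗ (no rhs in [9,10])
  i=10: ✓ (rhs at j=11; lhs holds on [10,10])
  i=11: ✓ (rhs at j=11)

0, 2, 3, 4, 5, 6, 7, 10, 11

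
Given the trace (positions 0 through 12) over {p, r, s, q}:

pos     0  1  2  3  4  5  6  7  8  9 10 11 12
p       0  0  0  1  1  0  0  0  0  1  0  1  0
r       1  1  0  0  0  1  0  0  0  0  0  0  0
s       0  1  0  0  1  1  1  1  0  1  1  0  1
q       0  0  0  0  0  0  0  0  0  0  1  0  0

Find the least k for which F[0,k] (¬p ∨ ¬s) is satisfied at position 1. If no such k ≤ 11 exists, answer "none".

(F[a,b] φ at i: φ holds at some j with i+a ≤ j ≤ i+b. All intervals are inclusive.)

0

Scan j = 1,2,… for (¬p ∨ ¬s):
  j=1: holds
First hit at j=1, so smallest k = 1-1 = 0.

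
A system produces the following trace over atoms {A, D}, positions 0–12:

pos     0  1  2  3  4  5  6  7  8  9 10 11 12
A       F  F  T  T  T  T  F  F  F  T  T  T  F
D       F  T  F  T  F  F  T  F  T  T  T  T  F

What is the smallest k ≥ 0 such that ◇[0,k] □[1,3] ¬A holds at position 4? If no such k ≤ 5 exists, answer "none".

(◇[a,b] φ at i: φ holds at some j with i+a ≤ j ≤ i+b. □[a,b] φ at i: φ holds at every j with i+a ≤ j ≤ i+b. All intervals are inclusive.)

Scan j = 4,5,… for □[1,3] ¬A:
  j=4: fails
  j=5: holds
First hit at j=5, so smallest k = 5-4 = 1.

1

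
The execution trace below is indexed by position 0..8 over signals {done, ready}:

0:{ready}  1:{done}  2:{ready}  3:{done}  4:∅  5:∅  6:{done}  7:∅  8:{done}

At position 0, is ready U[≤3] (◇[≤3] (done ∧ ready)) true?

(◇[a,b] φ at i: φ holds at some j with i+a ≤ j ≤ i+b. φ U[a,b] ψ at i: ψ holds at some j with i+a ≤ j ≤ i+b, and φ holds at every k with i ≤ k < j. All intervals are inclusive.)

Need some j in [0,3] with ◇[≤3] (done ∧ ready), and ready at every k in [0,j-1].
  j=0: ◇[≤3] (done ∧ ready) — fails (none in [0,3]).
  j=1: ◇[≤3] (done ∧ ready) — fails (none in [1,4]).
  j=2: ◇[≤3] (done ∧ ready) — fails (none in [2,5]).
  j=3: ◇[≤3] (done ∧ ready) — fails (none in [3,6]).
No j in the window works → until fails.

No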